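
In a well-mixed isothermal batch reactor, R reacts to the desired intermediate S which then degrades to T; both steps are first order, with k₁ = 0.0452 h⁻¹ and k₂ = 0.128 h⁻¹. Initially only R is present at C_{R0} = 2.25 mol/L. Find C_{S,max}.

0.450 mol/L

At the optimum, C_{S,max}/C_{R0} = (k₁/k₂)^[k₂/(k₂−k₁)].
= (0.0452/0.128)^(0.128/(0.128−0.0452)) = (0.3531)^(1.546) = 0.2001.
C_{S,max} = 0.2001×2.25 = 0.450 mol/L.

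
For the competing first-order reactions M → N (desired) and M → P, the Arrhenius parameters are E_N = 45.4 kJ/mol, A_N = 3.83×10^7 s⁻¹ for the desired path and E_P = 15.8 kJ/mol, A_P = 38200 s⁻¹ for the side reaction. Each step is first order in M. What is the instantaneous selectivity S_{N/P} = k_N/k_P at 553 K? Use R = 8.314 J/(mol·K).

Since both paths have the same order in M, the concentration cancels and S_{N/P} = k_N/k_P = (A_N/A_P)·exp[(E_P−E_N)/(RT)].
(E_P−E_N)/(RT) = (15.8−45.4)×10³/(8.314×553) = -29600/4598 = -6.438.
k_N/k_P = (3.83×10^7/38200)·exp(-6.438) = 1003 × 0.001599 = 1.60.
Since E_N > E_P, raising the temperature improves selectivity toward N.

1.60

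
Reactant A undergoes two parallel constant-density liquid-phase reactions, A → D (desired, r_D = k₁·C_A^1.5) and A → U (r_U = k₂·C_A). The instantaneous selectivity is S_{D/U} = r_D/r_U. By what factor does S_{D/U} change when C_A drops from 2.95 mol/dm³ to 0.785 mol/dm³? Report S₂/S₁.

0.516

S_{D/U} = (k₁/k₂)·C_A^0.5, so S₂/S₁ = (C_{A,2}/C_{A,1})^0.5.
= (0.785/2.95)^0.5 = (0.2661)^0.5 = 0.516.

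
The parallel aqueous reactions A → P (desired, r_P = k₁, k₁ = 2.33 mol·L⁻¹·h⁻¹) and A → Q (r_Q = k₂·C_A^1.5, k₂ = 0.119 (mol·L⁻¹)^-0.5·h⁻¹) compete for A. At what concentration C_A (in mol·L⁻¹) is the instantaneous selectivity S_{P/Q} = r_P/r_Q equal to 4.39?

S_{P/Q} = (k₁/k₂)·C_A^-1.5 ⇒ C_A = (S·k₂/k₁)^(1/(-1.5)).
= (4.39×0.119/2.33)^(-0.6667) = (0.2242)^(-0.6667) = 2.71 mol·L⁻¹.

2.71 mol·L⁻¹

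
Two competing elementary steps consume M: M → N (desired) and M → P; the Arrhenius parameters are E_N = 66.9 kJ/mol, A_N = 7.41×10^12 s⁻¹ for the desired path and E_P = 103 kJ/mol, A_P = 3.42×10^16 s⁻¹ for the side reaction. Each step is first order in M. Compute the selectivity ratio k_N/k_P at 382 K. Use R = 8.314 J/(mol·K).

18.7

With equal orders, S_{N/P} = k_N/k_P = (A_N/A_P)·exp[(E_P−E_N)/(RT)].
(E_P−E_N)/(RT) = (103−66.9)×10³/(8.314×382) = 36100/3176 = 11.37.
k_N/k_P = (7.41×10^12/3.42×10^16)·exp(11.37) = 2.167×10^-4 × 86395 = 18.7.
Since E_N < E_P, lowering the temperature improves selectivity toward N.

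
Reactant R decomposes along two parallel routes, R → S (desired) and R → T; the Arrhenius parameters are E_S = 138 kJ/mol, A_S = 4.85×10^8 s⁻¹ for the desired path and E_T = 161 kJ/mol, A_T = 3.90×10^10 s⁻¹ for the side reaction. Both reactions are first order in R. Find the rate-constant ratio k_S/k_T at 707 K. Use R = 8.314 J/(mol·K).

With equal orders, S_{S/T} = k_S/k_T = (A_S/A_T)·exp[(E_T−E_S)/(RT)].
(E_T−E_S)/(RT) = (161−138)×10³/(8.314×707) = 23000/5878 = 3.913.
k_S/k_T = (4.85×10^8/3.90×10^10)·exp(3.913) = 0.01244 × 50.04 = 0.622.

0.622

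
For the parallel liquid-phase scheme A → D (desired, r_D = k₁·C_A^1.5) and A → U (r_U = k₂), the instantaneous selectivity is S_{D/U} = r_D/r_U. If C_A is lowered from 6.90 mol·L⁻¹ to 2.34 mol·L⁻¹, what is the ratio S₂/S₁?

0.197

S_{D/U} = (k₁/k₂)·C_A^1.5, so S₂/S₁ = (C_{A,2}/C_{A,1})^1.5.
= (2.34/6.90)^1.5 = (0.3391)^1.5 = 0.197.
Selectivity toward D falls as C_A falls — high-concentration operation is favoured.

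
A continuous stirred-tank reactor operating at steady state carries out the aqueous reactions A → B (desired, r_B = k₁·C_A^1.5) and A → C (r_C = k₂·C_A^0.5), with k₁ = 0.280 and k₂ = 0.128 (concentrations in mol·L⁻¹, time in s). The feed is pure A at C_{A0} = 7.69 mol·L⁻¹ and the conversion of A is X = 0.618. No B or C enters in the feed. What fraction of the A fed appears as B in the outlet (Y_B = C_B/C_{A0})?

0.535

Exit C_A = C_{A0}(1−X) = 7.69×0.382 = 2.938 mol·L⁻¹.
A CSTR operates uniformly at the exit composition, giving r_B = 1.410 and r_C = 0.2194 (each k·C_A^n at C_A = 2.938).
Fraction of consumed A going to B: r_B/(r_B+r_C) = 0.8653.
C_B = 0.8653·C_{A0}·X = 0.8653×7.69×0.618 = 4.11 mol·L⁻¹; Y_B = C_B/C_{A0} = 0.535.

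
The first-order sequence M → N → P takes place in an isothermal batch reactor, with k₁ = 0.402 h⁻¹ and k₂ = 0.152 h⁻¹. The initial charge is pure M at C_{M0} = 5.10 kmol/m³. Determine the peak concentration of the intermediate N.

Evaluating C_N at t_opt = ln(k₂/k₁)/(k₂−k₁) gives C_{N,max}/C_{M0} = (k₁/k₂)^[k₂/(k₂−k₁)].
= (0.402/0.152)^(0.152/(0.152−0.402)) = (2.645)^(-0.6080) = 0.5536.
C_{N,max} = 0.5536×5.10 = 2.82 kmol/m³.

2.82 kmol/m³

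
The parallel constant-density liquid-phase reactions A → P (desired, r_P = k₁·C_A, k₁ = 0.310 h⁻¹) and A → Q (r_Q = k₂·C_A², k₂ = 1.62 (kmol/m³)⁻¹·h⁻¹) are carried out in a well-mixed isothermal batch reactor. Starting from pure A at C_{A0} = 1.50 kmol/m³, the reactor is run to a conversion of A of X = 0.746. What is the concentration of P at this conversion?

0.207 kmol/m³

C_A = C_{A0}(1−X) = 0.3810 kmol/m³.
Along a PFR/batch, dC_P/dC_A = −r_P/(r_P+r_Q) = −k₁/(k₁+k₂·C_A).
Integrating from C_{A0} to C_A: C_P = (0.310/1.62)·ln[(0.310+1.62·1.50)/(0.310+1.62·0.381)] = 0.1914·ln(2.740/0.9272) = 0.2073 kmol/m³.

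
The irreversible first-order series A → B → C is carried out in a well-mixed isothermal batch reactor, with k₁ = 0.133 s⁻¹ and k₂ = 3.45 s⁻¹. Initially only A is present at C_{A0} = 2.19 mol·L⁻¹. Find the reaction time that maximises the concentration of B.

0.982 s

The intermediate peaks when r₁ = r₂, i.e. k₁e^(−k₁t) = k₂e^(−k₂t), giving t_opt = ln(k₂/k₁)/(k₂−k₁).
= ln(3.45/0.133)/(3.45−0.133) = ln(25.94)/3.317 = 3.256/3.317 = 0.982 s.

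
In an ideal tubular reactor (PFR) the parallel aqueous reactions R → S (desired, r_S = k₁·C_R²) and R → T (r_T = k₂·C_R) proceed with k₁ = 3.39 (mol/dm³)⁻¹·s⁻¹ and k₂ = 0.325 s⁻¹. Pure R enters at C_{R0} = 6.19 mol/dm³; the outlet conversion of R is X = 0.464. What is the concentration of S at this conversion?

2.81 mol/dm³

C_R = C_{R0}(1−X) = 3.318 mol/dm³.
Along a PFR/batch, dC_T/dC_R = −r_T/(r_S+r_T) = −k₂/(k₂+k₁·C_R).
Integrating from C_{R0} to C_R: C_T = (0.325/3.39)·ln[(0.325+3.39·6.19)/(0.325+3.39·3.32)] = 0.09587·ln(21.31/11.57) = 0.05853 mol/dm³.
Then C_S = (C_{R0}−C_R) − C_T = 2.872 − 0.05853 = 2.814 mol/dm³.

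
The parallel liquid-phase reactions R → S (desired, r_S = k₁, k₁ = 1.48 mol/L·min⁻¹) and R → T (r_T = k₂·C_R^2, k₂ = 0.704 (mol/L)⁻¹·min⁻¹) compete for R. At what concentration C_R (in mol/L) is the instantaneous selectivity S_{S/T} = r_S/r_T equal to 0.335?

2.51 mol/L

S_{S/T} = (k₁/k₂)·C_R^-2 ⇒ C_R = (S·k₂/k₁)^(-0.5).
= (0.335×0.704/1.48)^(-0.5) = (0.1594)^(-0.5) = 2.51 mol/L.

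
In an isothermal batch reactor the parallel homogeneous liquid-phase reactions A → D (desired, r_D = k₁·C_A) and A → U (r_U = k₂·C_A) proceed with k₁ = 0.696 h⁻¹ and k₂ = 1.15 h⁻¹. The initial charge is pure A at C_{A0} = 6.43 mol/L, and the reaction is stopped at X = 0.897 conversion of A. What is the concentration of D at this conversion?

C_A = C_{A0}(1−X) = 0.6623 mol/L.
Both paths are first order in A, so the instantaneous fraction to D is constant: dC_D/d(−C_A) = k₁/(k₁+k₂) = 0.3770.
C_D = 0.3770·(C_{A0}−C_A) = 0.3770×5.768 = 2.17 mol/L.

2.17 mol/L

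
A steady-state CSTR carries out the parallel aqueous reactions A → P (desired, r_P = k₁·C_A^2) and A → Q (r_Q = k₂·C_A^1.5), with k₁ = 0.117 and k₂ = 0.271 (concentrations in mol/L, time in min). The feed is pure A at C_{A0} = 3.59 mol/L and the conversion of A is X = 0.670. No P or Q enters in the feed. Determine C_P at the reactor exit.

Exit C_A = C_{A0}(1−X) = 3.59×0.330 = 1.185 mol/L.
Rates in a CSTR are evaluated at the outlet concentration: r_P = 0.117×1.185^2 = 0.1642, r_Q = 0.271×1.185^1.5 = 0.3494.
Fraction of consumed A going to P: r_P/(r_P+r_Q) = 0.3197.
C_P = 0.3197·C_{A0}·X = 0.3197×3.59×0.670 = 0.769 mol/L.

0.769 mol/L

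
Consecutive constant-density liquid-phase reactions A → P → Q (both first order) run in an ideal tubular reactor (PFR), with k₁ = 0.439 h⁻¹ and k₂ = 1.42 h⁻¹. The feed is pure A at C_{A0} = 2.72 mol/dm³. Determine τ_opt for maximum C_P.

1.20 h

For first-order series the maximum of C_P occurs at τ_opt = ln(k₂/k₁)/(k₂−k₁).
= ln(1.42/0.439)/(1.42−0.439) = ln(3.235)/0.9810 = 1.174/0.9810 = 1.20 h.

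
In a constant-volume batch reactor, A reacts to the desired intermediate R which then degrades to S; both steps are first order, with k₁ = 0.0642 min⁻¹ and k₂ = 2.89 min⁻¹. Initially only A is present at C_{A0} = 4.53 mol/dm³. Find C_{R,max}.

0.0923 mol/dm³

At the optimum, C_{R,max}/C_{A0} = (k₁/k₂)^[k₂/(k₂−k₁)].
= (0.0642/2.89)^(2.89/(2.89−0.0642)) = (0.02221)^(1.023) = 0.02037.
C_{R,max} = 0.02037×4.53 = 0.0923 mol/dm³.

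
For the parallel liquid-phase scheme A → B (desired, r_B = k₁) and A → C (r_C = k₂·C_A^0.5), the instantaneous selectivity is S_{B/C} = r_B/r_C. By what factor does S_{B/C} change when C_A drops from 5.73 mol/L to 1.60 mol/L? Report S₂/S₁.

1.89

S_{B/C} = (k₁/k₂)·C_A^-0.5, so S₂/S₁ = (C_{A,2}/C_{A,1})^-0.5.
= (1.60/5.73)^(-0.5) = (0.2792)^(-0.5) = 1.89.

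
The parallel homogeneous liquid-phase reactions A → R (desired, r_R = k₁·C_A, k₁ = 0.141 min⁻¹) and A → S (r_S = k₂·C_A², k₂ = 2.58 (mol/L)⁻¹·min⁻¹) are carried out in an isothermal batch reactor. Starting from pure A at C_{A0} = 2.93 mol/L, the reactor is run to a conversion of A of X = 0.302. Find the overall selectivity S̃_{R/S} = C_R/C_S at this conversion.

C_A = C_{A0}(1−X) = 2.045 mol/L.
Along a PFR/batch, dC_R/dC_A = −r_R/(r_R+r_S) = −k₁/(k₁+k₂·C_A).
Integrating from C_{A0} to C_A: C_R = (0.141/2.58)·ln[(0.141+2.58·2.93)/(0.141+2.58·2.05)] = 0.05465·ln(7.700/5.417) = 0.01922 mol/L.
C_S = (C_{A0}−C_A)−C_R = 0.8656 mol/L; S̃_{R/S} = 0.01922/0.8656 = 0.0222.

0.0222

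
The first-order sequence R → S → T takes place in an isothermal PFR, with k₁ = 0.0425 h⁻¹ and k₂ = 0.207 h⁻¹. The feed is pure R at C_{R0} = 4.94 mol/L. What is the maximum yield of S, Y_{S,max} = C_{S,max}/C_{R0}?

0.136

At the optimum, C_{S,max}/C_{R0} = (k₁/k₂)^[k₂/(k₂−k₁)].
= (0.0425/0.207)^(0.207/(0.207−0.0425)) = (0.2053)^(1.258) = 0.1364.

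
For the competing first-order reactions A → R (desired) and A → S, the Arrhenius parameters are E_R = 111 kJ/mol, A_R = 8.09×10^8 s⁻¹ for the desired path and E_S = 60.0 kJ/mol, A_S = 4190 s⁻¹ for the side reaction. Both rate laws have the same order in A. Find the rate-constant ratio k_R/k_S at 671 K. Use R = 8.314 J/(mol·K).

With equal orders, S_{R/S} = k_R/k_S = (A_R/A_S)·exp[(E_S−E_R)/(RT)].
(E_S−E_R)/(RT) = (60.0−111)×10³/(8.314×671) = -51000/5579 = -9.142.
k_R/k_S = (8.09×10^8/4190)·exp(-9.142) = 1.931×10^5 × 1.071×10^-4 = 20.7.

20.7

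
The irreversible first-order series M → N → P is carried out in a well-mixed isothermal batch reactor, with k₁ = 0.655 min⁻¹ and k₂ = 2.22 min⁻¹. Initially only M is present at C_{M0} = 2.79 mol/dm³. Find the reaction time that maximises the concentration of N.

0.780 min

For first-order series the maximum of C_N occurs at t_opt = ln(k₂/k₁)/(k₂−k₁).
= ln(2.22/0.655)/(2.22−0.655) = ln(3.389)/1.565 = 1.221/1.565 = 0.780 min.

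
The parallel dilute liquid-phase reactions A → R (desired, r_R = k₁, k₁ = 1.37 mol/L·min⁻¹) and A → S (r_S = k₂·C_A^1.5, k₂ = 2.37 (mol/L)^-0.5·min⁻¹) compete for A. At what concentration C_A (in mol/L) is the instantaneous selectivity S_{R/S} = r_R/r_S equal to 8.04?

S_{R/S} = (k₁/k₂)·C_A^-1.5 ⇒ C_A = (S·k₂/k₁)^(1/(-1.5)).
= (8.04×2.37/1.37)^(-0.6667) = (13.91)^(-0.6667) = 0.173 mol/L.

0.173 mol/L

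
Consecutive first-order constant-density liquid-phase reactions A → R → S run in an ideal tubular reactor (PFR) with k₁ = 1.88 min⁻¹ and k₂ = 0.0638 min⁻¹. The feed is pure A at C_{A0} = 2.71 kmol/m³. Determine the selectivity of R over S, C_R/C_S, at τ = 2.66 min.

6.84

Solving the coupled first-order balances gives C_R(τ) = [k₁/(k₂−k₁)]·C_{A0}·(e^(−k₁τ) − e^(−k₂τ)).
e^(−k₁τ) = e^(−1.88×2.66) = e^(−5.001) = 0.006733; e^(−k₂τ) = e^(−0.1697) = 0.8439.
C_R = 1.88×2.71/(0.0638−1.88) × (0.006733−0.8439) = (-2.805)×(-0.8372) = 2.348 kmol/m³.
C_A = C_{A0}e^(−k₁τ) = 0.01825 kmol/m³, so C_S = C_{A0}−C_A−C_R = 0.3433 kmol/m³; C_R/C_S = 6.84.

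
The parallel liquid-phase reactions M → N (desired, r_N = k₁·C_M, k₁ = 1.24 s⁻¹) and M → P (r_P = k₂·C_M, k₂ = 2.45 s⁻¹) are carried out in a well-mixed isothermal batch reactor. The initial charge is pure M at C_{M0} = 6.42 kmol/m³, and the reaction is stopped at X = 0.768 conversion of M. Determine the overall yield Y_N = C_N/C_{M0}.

C_M = C_{M0}(1−X) = 1.489 kmol/m³.
Both paths are first order in M, so the instantaneous fraction to N is constant: dC_N/d(−C_M) = k₁/(k₁+k₂) = 0.3360.
C_N = 0.3360·(C_{M0}−C_M) = 0.3360×4.931 = 1.66 kmol/m³.
Y_N = C_N/C_{M0} = 1.657/6.42 = 0.258.

0.258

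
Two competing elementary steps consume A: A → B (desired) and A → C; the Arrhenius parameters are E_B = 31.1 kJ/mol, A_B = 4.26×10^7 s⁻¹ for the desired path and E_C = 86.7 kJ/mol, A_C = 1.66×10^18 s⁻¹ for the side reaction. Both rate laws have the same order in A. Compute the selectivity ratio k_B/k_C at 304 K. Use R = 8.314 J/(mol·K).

k_B/k_C = (A_B/A_C)·exp[−(E_B−E_C)/(RT)] = (A_B/A_C)·exp[(E_C−E_B)/(RT)].
(E_C−E_B)/(RT) = (86.7−31.1)×10³/(8.314×304) = 55600/2527 = 22.00.
k_B/k_C = (4.26×10^7/1.66×10^18)·exp(22.00) = 2.566×10^-11 × 3.579×10^9 = 0.0919.

0.0919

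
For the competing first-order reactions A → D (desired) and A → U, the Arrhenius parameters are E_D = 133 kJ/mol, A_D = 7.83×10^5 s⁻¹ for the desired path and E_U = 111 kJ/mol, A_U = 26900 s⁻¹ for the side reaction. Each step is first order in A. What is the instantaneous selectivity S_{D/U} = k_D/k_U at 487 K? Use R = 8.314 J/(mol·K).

0.127

Since both paths have the same order in A, the concentration cancels and S_{D/U} = k_D/k_U = (A_D/A_U)·exp[(E_U−E_D)/(RT)].
(E_U−E_D)/(RT) = (111−133)×10³/(8.314×487) = -22000/4049 = -5.434.
k_D/k_U = (7.83×10^5/26900)·exp(-5.434) = 29.11 × 0.004368 = 0.127.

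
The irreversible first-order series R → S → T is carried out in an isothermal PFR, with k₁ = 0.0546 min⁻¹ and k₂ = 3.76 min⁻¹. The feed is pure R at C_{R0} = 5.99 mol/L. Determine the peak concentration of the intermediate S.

Evaluating C_S at τ_opt = ln(k₂/k₁)/(k₂−k₁) gives C_{S,max}/C_{R0} = (k₁/k₂)^[k₂/(k₂−k₁)].
= (0.0546/3.76)^(3.76/(3.76−0.0546)) = (0.01452)^(1.015) = 0.01364.
C_{S,max} = 0.01364×5.99 = 0.0817 mol/L.

0.0817 mol/L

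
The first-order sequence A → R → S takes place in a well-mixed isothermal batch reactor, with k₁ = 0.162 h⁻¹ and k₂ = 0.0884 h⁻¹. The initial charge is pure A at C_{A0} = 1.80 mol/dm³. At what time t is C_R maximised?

8.23 h

Setting dC_R/dt = 0 gives t_opt = ln(k₂/k₁)/(k₂−k₁).
= ln(0.0884/0.162)/(0.0884−0.162) = ln(0.5457)/-0.07360 = -0.6057/-0.07360 = 8.23 h.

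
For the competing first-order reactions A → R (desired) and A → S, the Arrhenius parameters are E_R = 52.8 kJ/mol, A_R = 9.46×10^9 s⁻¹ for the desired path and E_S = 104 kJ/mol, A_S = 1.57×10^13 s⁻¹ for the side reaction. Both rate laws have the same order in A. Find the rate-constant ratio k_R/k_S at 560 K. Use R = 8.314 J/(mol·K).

36.0

Since both paths have the same order in A, the concentration cancels and S_{R/S} = k_R/k_S = (A_R/A_S)·exp[(E_S−E_R)/(RT)].
(E_S−E_R)/(RT) = (104−52.8)×10³/(8.314×560) = 51200/4656 = 11.00.
k_R/k_S = (9.46×10^9/1.57×10^13)·exp(11.00) = 6.025×10^-4 × 59691 = 36.0.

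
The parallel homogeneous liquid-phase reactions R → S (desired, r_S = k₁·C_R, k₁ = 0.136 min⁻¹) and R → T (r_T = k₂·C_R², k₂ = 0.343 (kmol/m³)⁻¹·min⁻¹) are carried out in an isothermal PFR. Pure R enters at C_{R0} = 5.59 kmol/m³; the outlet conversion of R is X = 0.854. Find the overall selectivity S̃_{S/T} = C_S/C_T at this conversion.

0.153

C_R = C_{R0}(1−X) = 0.8161 kmol/m³.
Along a PFR/batch, dC_S/dC_R = −r_S/(r_S+r_T) = −k₁/(k₁+k₂·C_R).
Integrating from C_{R0} to C_R: C_S = (0.136/0.343)·ln[(0.136+0.343·5.59)/(0.136+0.343·0.816)] = 0.3965·ln(2.053/0.4159) = 0.6331 kmol/m³.
C_T = (C_{R0}−C_R)−C_S = 4.141 kmol/m³; S̃_{S/T} = 0.6331/4.141 = 0.153.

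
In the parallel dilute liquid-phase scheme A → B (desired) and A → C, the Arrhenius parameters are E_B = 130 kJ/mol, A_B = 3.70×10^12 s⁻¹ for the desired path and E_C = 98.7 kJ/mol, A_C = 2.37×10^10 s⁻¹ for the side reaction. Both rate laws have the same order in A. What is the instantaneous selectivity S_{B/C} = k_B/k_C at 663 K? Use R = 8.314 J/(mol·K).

0.534

With equal orders, S_{B/C} = k_B/k_C = (A_B/A_C)·exp[(E_C−E_B)/(RT)].
(E_C−E_B)/(RT) = (98.7−130)×10³/(8.314×663) = -31300/5512 = -5.678.
k_B/k_C = (3.70×10^12/2.37×10^10)·exp(-5.678) = 156.1 × 0.003419 = 0.534.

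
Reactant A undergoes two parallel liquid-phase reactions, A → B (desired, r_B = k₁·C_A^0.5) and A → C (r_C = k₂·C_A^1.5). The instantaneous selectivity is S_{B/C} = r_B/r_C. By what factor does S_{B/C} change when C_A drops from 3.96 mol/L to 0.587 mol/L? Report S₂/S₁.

6.75

S_{B/C} = (k₁/k₂)·C_A⁻¹, so S₂/S₁ = (C_{A,2}/C_{A,1})⁻¹.
= 3.96/0.587 = 6.75.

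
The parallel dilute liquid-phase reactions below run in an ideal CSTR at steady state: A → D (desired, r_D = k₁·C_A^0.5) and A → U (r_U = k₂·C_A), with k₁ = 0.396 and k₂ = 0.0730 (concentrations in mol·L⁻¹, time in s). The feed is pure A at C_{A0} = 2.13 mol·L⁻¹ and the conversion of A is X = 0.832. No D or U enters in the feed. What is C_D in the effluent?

1.60 mol·L⁻¹

Exit C_A = C_{A0}(1−X) = 2.13×0.168 = 0.3578 mol·L⁻¹.
A CSTR operates uniformly at the exit composition, giving r_D = 0.2369 and r_U = 0.02612 (each k·C_A^n at C_A = 0.3578).
Fraction of consumed A going to D: r_D/(r_D+r_U) = 0.9007.
C_D = 0.9007·C_{A0}·X = 0.9007×2.13×0.832 = 1.60 mol·L⁻¹.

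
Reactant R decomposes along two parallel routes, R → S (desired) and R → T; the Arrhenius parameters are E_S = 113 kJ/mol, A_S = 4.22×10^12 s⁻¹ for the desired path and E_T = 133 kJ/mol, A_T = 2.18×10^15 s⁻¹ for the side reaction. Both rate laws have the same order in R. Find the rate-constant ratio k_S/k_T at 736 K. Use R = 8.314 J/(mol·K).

0.0509

Since both paths have the same order in R, the concentration cancels and S_{S/T} = k_S/k_T = (A_S/A_T)·exp[(E_T−E_S)/(RT)].
(E_T−E_S)/(RT) = (133−113)×10³/(8.314×736) = 20000/6119 = 3.268.
k_S/k_T = (4.22×10^12/2.18×10^15)·exp(3.268) = 0.001936 × 26.27 = 0.0509.
Since E_S < E_T, lowering the temperature improves selectivity toward S.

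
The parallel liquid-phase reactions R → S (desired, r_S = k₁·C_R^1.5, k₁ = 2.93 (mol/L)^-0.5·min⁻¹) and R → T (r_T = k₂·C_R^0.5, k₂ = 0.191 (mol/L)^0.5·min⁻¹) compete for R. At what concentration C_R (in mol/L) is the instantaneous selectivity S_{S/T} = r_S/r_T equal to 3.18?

0.207 mol/L

S_{S/T} = (k₁/k₂)·C_R ⇒ C_R = S·k₂/k₁.
= 3.18×0.191/2.93 = 0.207 mol/L.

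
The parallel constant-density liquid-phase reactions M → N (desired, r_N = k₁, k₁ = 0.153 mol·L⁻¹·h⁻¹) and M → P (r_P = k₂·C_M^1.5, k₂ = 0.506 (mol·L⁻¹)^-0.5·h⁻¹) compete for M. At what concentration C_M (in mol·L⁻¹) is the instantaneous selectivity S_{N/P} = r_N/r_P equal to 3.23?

0.206 mol·L⁻¹

S_{N/P} = (k₁/k₂)·C_M^-1.5 ⇒ C_M = (S·k₂/k₁)^(1/(-1.5)).
= (3.23×0.506/0.153)^(-0.6667) = (10.68)^(-0.6667) = 0.206 mol·L⁻¹.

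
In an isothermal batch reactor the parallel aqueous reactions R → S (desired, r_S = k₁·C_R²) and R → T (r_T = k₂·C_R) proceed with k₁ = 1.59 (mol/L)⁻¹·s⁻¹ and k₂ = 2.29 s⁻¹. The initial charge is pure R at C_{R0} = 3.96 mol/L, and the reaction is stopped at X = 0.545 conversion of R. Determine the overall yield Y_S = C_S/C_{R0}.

0.359

C_R = C_{R0}(1−X) = 1.802 mol/L.
Along a PFR/batch, dC_T/dC_R = −r_T/(r_S+r_T) = −k₂/(k₂+k₁·C_R).
Integrating from C_{R0} to C_R: C_T = (2.29/1.59)·ln[(2.29+1.59·3.96)/(2.29+1.59·1.80)] = 1.440·ln(8.586/5.155) = 0.7349 mol/L.
Then C_S = (C_{R0}−C_R) − C_T = 2.158 − 0.7349 = 1.423 mol/L.
Y_S = C_S/C_{R0} = 1.423/3.96 = 0.359.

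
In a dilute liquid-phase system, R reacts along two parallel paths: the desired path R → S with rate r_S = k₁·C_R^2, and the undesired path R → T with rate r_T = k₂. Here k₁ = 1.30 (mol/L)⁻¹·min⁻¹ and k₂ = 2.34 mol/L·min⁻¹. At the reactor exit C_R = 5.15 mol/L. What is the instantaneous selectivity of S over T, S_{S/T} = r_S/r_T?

14.7

S_{S/T} = r_S/r_T = (k₁·C_R^2)/(k₂) = (k₁/k₂)·C_R^2.
= (1.30×5.150^2) / (2.34) = 34.48/2.340 = 14.7.
Since the desired path is higher order in R, keeping C_R high (PFR or concentrated feed) favours S.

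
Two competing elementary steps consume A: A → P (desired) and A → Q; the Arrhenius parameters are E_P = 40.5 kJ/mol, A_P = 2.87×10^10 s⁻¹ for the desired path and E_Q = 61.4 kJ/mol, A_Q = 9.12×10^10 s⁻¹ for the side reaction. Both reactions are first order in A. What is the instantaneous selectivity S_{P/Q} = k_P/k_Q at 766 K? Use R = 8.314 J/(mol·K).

8.38

Since both paths have the same order in A, the concentration cancels and S_{P/Q} = k_P/k_Q = (A_P/A_Q)·exp[(E_Q−E_P)/(RT)].
(E_Q−E_P)/(RT) = (61.4−40.5)×10³/(8.314×766) = 20900/6369 = 3.282.
k_P/k_Q = (2.87×10^10/9.12×10^10)·exp(3.282) = 0.3147 × 26.62 = 8.38.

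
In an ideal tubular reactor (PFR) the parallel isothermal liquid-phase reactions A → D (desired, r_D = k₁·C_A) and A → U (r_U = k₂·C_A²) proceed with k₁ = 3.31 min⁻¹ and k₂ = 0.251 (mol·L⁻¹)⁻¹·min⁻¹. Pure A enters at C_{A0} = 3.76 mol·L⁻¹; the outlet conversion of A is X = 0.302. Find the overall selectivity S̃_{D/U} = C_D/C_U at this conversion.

4.14

C_A = C_{A0}(1−X) = 2.624 mol·L⁻¹.
Along a PFR/batch, dC_D/dC_A = −r_D/(r_D+r_U) = −k₁/(k₁+k₂·C_A).
Integrating from C_{A0} to C_A: C_D = (3.31/0.251)·ln[(3.31+0.251·3.76)/(3.31+0.251·2.62)] = 13.19·ln(4.254/3.969) = 0.9146 mol·L⁻¹.
C_U = (C_{A0}−C_A)−C_D = 0.2209 mol·L⁻¹; S̃_{D/U} = 0.9146/0.2209 = 4.14.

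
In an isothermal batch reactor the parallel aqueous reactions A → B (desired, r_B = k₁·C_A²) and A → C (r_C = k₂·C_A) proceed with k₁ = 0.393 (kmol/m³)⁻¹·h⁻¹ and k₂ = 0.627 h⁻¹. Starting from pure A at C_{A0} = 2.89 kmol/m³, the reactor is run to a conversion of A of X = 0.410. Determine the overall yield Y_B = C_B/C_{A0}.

C_A = C_{A0}(1−X) = 1.705 kmol/m³.
Along a PFR/batch, dC_C/dC_A = −r_C/(r_B+r_C) = −k₂/(k₂+k₁·C_A).
Integrating from C_{A0} to C_A: C_C = (0.627/0.393)·ln[(0.627+0.393·2.89)/(0.627+0.393·1.71)] = 1.595·ln(1.763/1.297) = 0.4894 kmol/m³.
Then C_B = (C_{A0}−C_A) − C_C = 1.185 − 0.4894 = 0.6955 kmol/m³.
Y_B = C_B/C_{A0} = 0.6955/2.89 = 0.241.

0.241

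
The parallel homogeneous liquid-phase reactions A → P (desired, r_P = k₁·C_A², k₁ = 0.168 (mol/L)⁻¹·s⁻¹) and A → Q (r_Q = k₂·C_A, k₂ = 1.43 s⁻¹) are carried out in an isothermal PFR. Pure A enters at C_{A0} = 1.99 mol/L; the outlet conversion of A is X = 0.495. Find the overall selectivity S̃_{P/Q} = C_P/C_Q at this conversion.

C_A = C_{A0}(1−X) = 1.005 mol/L.
Along a PFR/batch, dC_Q/dC_A = −r_Q/(r_P+r_Q) = −k₂/(k₂+k₁·C_A).
Integrating from C_{A0} to C_A: C_Q = (1.43/0.168)·ln[(1.43+0.168·1.99)/(1.43+0.168·1.00)] = 8.512·ln(1.764/1.599) = 0.8384 mol/L.
Then C_P = (C_{A0}−C_A) − C_Q = 0.9850 − 0.8384 = 0.1467 mol/L.
S̃_{P/Q} = C_P/C_Q = 0.1467/0.8384 = 0.175.

0.175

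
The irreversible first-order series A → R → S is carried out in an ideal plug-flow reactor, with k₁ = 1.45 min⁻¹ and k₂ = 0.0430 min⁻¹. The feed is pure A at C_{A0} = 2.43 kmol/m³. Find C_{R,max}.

2.18 kmol/m³

For a first-order series the maximum intermediate yield is C_{R,max}/C_{A0} = (k₁/k₂)^[k₂/(k₂−k₁)].
= (1.45/0.0430)^(0.0430/(0.0430−1.45)) = (33.72)^(-0.03056) = 0.8981.
C_{R,max} = 0.8981×2.43 = 2.18 kmol/m³.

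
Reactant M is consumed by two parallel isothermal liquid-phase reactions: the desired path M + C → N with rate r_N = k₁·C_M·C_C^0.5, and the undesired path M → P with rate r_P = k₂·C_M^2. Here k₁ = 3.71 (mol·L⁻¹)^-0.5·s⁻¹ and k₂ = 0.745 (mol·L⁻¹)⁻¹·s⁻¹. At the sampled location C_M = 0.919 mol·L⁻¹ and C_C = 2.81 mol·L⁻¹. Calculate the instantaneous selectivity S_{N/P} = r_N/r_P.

9.08

S_{N/P} = r_N/r_P = (k₁·C_M·C_C^0.5)/(k₂·C_M^2) = (k₁/k₂)·C_M⁻¹·C_C^0.5.
= (3.71×0.9190×2.810^0.5) / (0.745×0.9190^2) = 5.715/0.6292 = 9.08.
The undesired path is higher order in M, so low C_M (CSTR or dilute feed) favours N.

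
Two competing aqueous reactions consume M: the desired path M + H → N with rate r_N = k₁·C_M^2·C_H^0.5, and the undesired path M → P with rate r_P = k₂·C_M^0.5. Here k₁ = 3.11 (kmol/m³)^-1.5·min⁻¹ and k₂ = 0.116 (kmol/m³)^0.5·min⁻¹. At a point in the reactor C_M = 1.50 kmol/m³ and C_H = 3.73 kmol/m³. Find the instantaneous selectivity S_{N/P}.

95.1

S_{N/P} = r_N/r_P = (k₁·C_M^2·C_H^0.5)/(k₂·C_M^0.5) = (k₁/k₂)·C_M^1.5·C_H^0.5.
= (3.11×1.500^2×3.730^0.5) / (0.116×1.500^0.5) = 13.51/0.1421 = 95.1.
Since the desired path is higher order in M, keeping C_M high (PFR or concentrated feed) favours N.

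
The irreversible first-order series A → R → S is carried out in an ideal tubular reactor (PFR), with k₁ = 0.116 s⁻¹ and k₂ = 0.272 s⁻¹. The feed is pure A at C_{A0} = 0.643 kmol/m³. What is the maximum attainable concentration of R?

0.146 kmol/m³

For a first-order series the maximum intermediate yield is C_{R,max}/C_{A0} = (k₁/k₂)^[k₂/(k₂−k₁)].
= (0.116/0.272)^(0.272/(0.272−0.116)) = (0.4265)^(1.744) = 0.2263.
C_{R,max} = 0.2263×0.643 = 0.146 kmol/m³.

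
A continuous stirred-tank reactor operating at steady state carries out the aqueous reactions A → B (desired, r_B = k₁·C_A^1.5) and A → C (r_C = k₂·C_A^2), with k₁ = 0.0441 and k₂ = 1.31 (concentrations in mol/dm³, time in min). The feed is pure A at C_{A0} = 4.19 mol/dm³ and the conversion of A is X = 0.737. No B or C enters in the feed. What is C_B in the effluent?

0.0960 mol/dm³

Exit C_A = C_{A0}(1−X) = 4.19×0.263 = 1.102 mol/dm³.
A CSTR operates uniformly at the exit composition, giving r_B = 0.05101 and r_C = 1.591 (each k·C_A^n at C_A = 1.102).
Fraction of consumed A going to B: r_B/(r_B+r_C) = 0.03107.
C_B = 0.03107·C_{A0}·X = 0.03107×4.19×0.737 = 0.0960 mol/dm³.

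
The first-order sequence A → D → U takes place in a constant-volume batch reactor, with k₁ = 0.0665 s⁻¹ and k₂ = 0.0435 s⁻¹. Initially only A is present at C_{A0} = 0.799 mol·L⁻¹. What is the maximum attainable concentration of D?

At the optimum, C_{D,max}/C_{A0} = (k₁/k₂)^[k₂/(k₂−k₁)].
= (0.0665/0.0435)^(0.0435/(0.0435−0.0665)) = (1.529)^(-1.891) = 0.4481.
C_{D,max} = 0.4481×0.799 = 0.358 mol·L⁻¹.

0.358 mol·L⁻¹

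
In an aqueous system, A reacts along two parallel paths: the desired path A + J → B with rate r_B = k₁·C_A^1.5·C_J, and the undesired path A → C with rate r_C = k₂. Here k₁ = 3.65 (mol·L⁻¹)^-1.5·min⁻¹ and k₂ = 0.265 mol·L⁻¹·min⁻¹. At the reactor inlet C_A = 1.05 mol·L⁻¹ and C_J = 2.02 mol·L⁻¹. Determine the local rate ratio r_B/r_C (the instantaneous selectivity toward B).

S_{B/C} = r_B/r_C = (k₁·C_A^1.5·C_J)/(k₂) = (k₁/k₂)·C_A^1.5·C_J.
= (3.65×1.050^1.5×2.020) / (0.265) = 7.933/0.2650 = 29.9.

29.9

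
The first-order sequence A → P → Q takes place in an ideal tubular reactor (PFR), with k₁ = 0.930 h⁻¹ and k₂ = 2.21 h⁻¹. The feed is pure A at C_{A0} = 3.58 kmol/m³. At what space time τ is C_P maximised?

Setting dC_P/dτ = 0 gives τ_opt = ln(k₂/k₁)/(k₂−k₁).
= ln(2.21/0.930)/(2.21−0.930) = ln(2.376)/1.280 = 0.8656/1.280 = 0.676 h.

0.676 h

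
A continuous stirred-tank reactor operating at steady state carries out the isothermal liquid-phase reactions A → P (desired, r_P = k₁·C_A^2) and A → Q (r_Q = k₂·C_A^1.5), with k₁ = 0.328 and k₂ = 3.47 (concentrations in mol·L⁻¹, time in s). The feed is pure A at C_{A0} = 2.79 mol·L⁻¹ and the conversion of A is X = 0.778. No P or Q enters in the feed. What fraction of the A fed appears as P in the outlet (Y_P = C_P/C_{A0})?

0.0539

Exit C_A = C_{A0}(1−X) = 2.79×0.222 = 0.6194 mol·L⁻¹.
In a CSTR the entire volume is at exit conditions, so r_P = 0.328×0.6194^2 = 0.1258 and r_Q = 3.47×0.6194^1.5 = 1.691.
Fraction of consumed A going to P: r_P/(r_P+r_Q) = 0.06924.
C_P = 0.06924·C_{A0}·X = 0.06924×2.79×0.778 = 0.150 mol·L⁻¹; Y_P = C_P/C_{A0} = 0.0539.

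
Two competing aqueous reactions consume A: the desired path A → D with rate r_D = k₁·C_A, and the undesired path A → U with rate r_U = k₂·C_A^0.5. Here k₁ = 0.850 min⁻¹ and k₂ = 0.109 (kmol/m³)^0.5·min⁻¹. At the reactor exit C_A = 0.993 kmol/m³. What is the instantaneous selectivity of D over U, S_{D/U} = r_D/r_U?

S_{D/U} = r_D/r_U = (k₁·C_A)/(k₂·C_A^0.5) = (k₁/k₂)·C_A^0.5.
= (0.850×0.9930) / (0.109×0.9930^0.5) = 0.8440/0.1086 = 7.77.

7.77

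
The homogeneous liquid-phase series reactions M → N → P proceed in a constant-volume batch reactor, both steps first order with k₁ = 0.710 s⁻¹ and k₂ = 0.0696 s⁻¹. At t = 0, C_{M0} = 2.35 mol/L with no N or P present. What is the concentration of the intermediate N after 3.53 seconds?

The intermediate concentration in a first-order A→B→C sequence is C_N = k₁C_{M0}(e^(−k₁t) − e^(−k₂t))/(k₂−k₁).
e^(−k₁t) = e^(−0.710×3.53) = e^(−2.506) = 0.08157; e^(−k₂t) = e^(−0.2457) = 0.7822.
C_N = 0.710×2.35/(0.0696−0.710) × (0.08157−0.7822) = (-2.605)×(-0.7006) = 1.825 mol/L.

1.83 mol/L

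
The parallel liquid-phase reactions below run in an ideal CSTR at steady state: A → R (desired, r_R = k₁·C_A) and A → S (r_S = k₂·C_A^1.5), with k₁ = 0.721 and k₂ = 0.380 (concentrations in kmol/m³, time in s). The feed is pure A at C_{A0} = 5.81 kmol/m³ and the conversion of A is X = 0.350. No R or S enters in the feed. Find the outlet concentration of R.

Exit C_A = C_{A0}(1−X) = 5.81×0.650 = 3.776 kmol/m³.
Rates in a CSTR are evaluated at the outlet concentration: r_R = 0.721×3.776 = 2.723, r_S = 0.380×3.776^1.5 = 2.789.
Fraction of consumed A going to R: r_R/(r_R+r_S) = 0.4940.
C_R = 0.4940·C_{A0}·X = 0.4940×5.81×0.350 = 1.00 kmol/m³.

1.00 kmol/m³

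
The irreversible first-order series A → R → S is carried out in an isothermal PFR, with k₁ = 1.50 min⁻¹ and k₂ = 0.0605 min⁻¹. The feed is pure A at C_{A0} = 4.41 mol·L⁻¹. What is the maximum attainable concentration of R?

3.85 mol·L⁻¹

For a first-order series the maximum intermediate yield is C_{R,max}/C_{A0} = (k₁/k₂)^[k₂/(k₂−k₁)].
= (1.50/0.0605)^(0.0605/(0.0605−1.50)) = (24.79)^(-0.04203) = 0.8738.
C_{R,max} = 0.8738×4.41 = 3.85 mol·L⁻¹.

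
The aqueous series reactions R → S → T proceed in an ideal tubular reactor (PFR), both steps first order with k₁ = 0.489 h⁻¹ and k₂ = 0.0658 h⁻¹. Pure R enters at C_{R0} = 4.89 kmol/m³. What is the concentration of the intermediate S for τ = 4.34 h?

3.57 kmol/m³

The intermediate concentration in a first-order A→B→C sequence is C_S = k₁C_{R0}(e^(−k₁τ) − e^(−k₂τ))/(k₂−k₁).
e^(−k₁τ) = e^(−0.489×4.34) = e^(−2.122) = 0.1198; e^(−k₂τ) = e^(−0.2856) = 0.7516.
C_S = 0.489×4.89/(0.0658−0.489) × (0.1198−0.7516) = (-5.650)×(-0.6318) = 3.570 kmol/m³.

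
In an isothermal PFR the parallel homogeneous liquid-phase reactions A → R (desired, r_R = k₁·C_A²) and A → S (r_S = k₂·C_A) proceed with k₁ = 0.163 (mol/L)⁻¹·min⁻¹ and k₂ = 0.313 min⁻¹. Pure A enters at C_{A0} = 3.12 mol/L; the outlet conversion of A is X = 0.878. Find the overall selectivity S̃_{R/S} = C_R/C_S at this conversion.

0.819

C_A = C_{A0}(1−X) = 0.3806 mol/L.
Along a PFR/batch, dC_S/dC_A = −r_S/(r_R+r_S) = −k₂/(k₂+k₁·C_A).
Integrating from C_{A0} to C_A: C_S = (0.313/0.163)·ln[(0.313+0.163·3.12)/(0.313+0.163·0.381)] = 1.920·ln(0.8216/0.3750) = 1.506 mol/L.
Then C_R = (C_{A0}−C_A) − C_S = 2.739 − 1.506 = 1.234 mol/L.
S̃_{R/S} = C_R/C_S = 1.234/1.506 = 0.819.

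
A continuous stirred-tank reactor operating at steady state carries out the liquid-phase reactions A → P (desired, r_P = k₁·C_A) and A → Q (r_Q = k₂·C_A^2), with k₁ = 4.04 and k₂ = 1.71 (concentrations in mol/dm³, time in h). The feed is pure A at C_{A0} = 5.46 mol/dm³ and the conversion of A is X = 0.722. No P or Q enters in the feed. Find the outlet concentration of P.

2.40 mol/dm³

Exit C_A = C_{A0}(1−X) = 5.46×0.278 = 1.518 mol/dm³.
A CSTR operates uniformly at the exit composition, giving r_P = 6.132 and r_Q = 3.940 (each k·C_A^n at C_A = 1.518).
Fraction of consumed A going to P: r_P/(r_P+r_Q) = 0.6088.
C_P = 0.6088·C_{A0}·X = 0.6088×5.46×0.722 = 2.40 mol/dm³.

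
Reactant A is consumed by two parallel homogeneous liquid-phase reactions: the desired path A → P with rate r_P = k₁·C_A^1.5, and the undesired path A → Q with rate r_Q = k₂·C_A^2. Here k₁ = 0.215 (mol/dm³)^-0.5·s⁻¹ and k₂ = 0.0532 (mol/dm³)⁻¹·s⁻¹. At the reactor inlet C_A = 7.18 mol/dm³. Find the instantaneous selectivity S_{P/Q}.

1.51

S_{P/Q} = r_P/r_Q = (k₁·C_A^1.5)/(k₂·C_A^2) = (k₁/k₂)·C_A^-0.5.
= (0.215×7.180^1.5) / (0.0532×7.180^2) = 4.136/2.743 = 1.51.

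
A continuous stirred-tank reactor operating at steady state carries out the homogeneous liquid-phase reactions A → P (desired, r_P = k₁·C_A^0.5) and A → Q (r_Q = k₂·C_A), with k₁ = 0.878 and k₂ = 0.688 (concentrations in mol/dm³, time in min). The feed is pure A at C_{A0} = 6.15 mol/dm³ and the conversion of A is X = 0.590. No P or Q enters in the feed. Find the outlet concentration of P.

Exit C_A = C_{A0}(1−X) = 6.15×0.410 = 2.522 mol/dm³.
Rates in a CSTR are evaluated at the outlet concentration: r_P = 0.878×2.522^0.5 = 1.394, r_Q = 0.688×2.522 = 1.735.
Fraction of consumed A going to P: r_P/(r_P+r_Q) = 0.4456.
C_P = 0.4456·C_{A0}·X = 0.4456×6.15×0.590 = 1.62 mol/dm³.

1.62 mol/dm³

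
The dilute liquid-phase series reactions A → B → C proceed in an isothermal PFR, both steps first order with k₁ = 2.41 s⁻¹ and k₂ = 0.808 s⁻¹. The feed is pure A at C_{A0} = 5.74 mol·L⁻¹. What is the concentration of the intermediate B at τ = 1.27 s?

2.69 mol·L⁻¹

Solving the coupled first-order balances gives C_B(τ) = [k₁/(k₂−k₁)]·C_{A0}·(e^(−k₁τ) − e^(−k₂τ)).
e^(−k₁τ) = e^(−2.41×1.27) = e^(−3.061) = 0.04685; e^(−k₂τ) = e^(−1.026) = 0.3584.
C_B = 2.41×5.74/(0.808−2.41) × (0.04685−0.3584) = (-8.635)×(-0.3115) = 2.690 mol·L⁻¹.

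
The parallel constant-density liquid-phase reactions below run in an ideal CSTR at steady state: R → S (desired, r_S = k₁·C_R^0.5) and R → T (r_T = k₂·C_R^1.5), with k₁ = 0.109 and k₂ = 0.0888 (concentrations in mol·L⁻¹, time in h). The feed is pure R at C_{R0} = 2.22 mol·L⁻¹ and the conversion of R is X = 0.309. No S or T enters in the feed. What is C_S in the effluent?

Exit C_R = C_{R0}(1−X) = 2.22×0.691 = 1.534 mol·L⁻¹.
A CSTR operates uniformly at the exit composition, giving r_S = 0.1350 and r_T = 0.1687 (each k·C_R^n at C_R = 1.534).
Fraction of consumed R going to S: r_S/(r_S+r_T) = 0.4445.
C_S = 0.4445·C_{R0}·X = 0.4445×2.22×0.309 = 0.305 mol·L⁻¹.

0.305 mol·L⁻¹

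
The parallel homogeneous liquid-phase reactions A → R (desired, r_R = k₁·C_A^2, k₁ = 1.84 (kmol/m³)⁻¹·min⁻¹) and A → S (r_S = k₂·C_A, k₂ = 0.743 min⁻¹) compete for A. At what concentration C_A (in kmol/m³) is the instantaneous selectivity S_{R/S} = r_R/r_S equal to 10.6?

S_{R/S} = (k₁/k₂)·C_A ⇒ C_A = S·k₂/k₁.
= 10.6×0.743/1.84 = 4.28 kmol/m³.

4.28 kmol/m³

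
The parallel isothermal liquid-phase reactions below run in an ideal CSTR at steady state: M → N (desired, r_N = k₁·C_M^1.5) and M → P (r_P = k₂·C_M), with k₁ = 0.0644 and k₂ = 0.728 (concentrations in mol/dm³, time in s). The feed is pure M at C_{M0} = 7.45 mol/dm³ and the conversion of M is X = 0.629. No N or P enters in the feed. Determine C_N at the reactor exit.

0.601 mol/dm³

Exit C_M = C_{M0}(1−X) = 7.45×0.371 = 2.764 mol/dm³.
In a CSTR the entire volume is at exit conditions, so r_N = 0.0644×2.764^1.5 = 0.2959 and r_P = 0.728×2.764 = 2.012.
Fraction of consumed M going to N: r_N/(r_N+r_P) = 0.1282.
C_N = 0.1282·C_{M0}·X = 0.1282×7.45×0.629 = 0.601 mol/dm³.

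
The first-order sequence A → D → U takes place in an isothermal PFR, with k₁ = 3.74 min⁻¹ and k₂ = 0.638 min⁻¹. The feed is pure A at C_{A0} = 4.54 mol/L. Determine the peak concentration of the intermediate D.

3.16 mol/L

At the optimum, C_{D,max}/C_{A0} = (k₁/k₂)^[k₂/(k₂−k₁)].
= (3.74/0.638)^(0.638/(0.638−3.74)) = (5.862)^(-0.2057) = 0.6951.
C_{D,max} = 0.6951×4.54 = 3.16 mol/L.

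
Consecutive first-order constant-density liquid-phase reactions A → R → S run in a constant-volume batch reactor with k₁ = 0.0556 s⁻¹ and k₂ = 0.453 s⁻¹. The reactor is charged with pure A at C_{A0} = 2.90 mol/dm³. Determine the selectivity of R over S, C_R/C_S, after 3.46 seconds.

0.972

Solving the coupled first-order balances gives C_R(t) = [k₁/(k₂−k₁)]·C_{A0}·(e^(−k₁t) − e^(−k₂t)).
e^(−k₁t) = e^(−0.0556×3.46) = e^(−0.1924) = 0.8250; e^(−k₂t) = e^(−1.567) = 0.2086.
C_R = 0.0556×2.90/(0.453−0.0556) × (0.8250−0.2086) = 0.4057×0.6164 = 0.2501 mol/dm³.
C_A = C_{A0}e^(−k₁t) = 2.392 mol/dm³, so C_S = C_{A0}−C_A−C_R = 0.2574 mol/dm³; C_R/C_S = 0.972.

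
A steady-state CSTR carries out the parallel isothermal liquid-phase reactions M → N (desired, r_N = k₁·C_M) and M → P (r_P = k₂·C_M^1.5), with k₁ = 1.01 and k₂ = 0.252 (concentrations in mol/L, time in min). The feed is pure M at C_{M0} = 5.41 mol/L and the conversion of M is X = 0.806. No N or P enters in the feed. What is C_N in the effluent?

3.47 mol/L

Exit C_M = C_{M0}(1−X) = 5.41×0.194 = 1.050 mol/L.
A CSTR operates uniformly at the exit composition, giving r_N = 1.060 and r_P = 0.2710 (each k·C_M^n at C_M = 1.050).
Fraction of consumed M going to N: r_N/(r_N+r_P) = 0.7964.
C_N = 0.7964·C_{M0}·X = 0.7964×5.41×0.806 = 3.47 mol/L.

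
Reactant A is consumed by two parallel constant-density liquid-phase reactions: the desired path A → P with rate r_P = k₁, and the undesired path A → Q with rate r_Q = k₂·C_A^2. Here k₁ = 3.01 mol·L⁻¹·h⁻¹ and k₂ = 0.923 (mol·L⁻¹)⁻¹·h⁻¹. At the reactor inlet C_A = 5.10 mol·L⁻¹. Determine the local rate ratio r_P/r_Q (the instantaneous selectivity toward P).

0.125

S_{P/Q} = r_P/r_Q = (k₁)/(k₂·C_A^2) = (k₁/k₂)·C_A^-2.
= (3.01) / (0.923×5.100^2) = 3.010/24.01 = 0.125.
The undesired path is higher order in A, so low C_A (CSTR or dilute feed) favours P.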